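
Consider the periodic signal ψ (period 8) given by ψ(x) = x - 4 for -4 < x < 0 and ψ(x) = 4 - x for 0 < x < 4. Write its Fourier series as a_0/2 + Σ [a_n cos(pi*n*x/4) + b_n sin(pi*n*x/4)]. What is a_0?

-4

a_0 = 1/4 ∫_{-4}^{4} ψ(x) dx = 1/4 · (-16) = -4.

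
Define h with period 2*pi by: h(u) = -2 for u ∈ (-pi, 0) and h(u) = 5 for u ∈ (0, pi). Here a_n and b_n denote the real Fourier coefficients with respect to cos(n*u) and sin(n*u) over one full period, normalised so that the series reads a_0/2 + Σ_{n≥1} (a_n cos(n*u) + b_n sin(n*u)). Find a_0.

a_0 = 1/pi ∫_{-pi}^{pi} h(u) du = 1/pi · (3*pi) = 3.

3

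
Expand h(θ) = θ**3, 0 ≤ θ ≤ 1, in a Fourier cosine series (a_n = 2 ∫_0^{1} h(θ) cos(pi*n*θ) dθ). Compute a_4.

a_4 = 2 ∫_0^{1} (θ**3) cos(4*pi*θ) dθ.
Integrating by parts three times (tabular method), an antiderivative of (θ**3) cos(4*pi*θ) is θ**3*sin(4*pi*θ)/(4*pi) + 3*θ**2*cos(4*pi*θ)/(16*pi**2) - 3*θ*sin(4*pi*θ)/(32*pi**3) - 3*cos(4*pi*θ)/(128*pi**4); evaluating from 0 to 1: ∫_{0}^{1} (θ**3) cos(4*pi*θ) dθ = (3*(-1 + 8*pi**2)/(128*pi**4)) - (-3/(128*pi**4)) = 3/(16*pi**2).
Hence a_4 = 2·(3/(16*pi**2)) = 3/(8*pi**2).

3/(8*pi**2)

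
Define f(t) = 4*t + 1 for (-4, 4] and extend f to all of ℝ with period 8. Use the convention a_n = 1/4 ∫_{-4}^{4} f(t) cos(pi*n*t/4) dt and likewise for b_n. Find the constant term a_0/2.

1

a_0 = 1/4 ∫_{-4}^{4} f(t) dt = 1/4 · (8) = 2.
So the constant term a_0/2 = 1.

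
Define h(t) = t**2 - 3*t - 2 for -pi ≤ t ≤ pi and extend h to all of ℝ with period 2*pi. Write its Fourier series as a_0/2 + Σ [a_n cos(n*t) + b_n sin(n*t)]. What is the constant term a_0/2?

-2 + pi**2/3

a_0 = 1/pi ∫_{-pi}^{pi} h(t) dt = 1/pi · (2*pi*(-6 + pi**2)/3) = -4 + 2*pi**2/3.
So the constant term a_0/2 = -2 + pi**2/3.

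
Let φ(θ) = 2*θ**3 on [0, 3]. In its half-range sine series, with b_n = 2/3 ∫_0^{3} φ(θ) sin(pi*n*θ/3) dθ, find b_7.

b_7 = 2/3 ∫_0^{3} (2*θ**3) sin(7*pi*θ/3) dθ.
Integrating by parts three times (tabular method), an antiderivative of (2*θ**3) sin(7*pi*θ/3) is -6*θ**3*cos(7*pi*θ/3)/(7*pi) + 54*θ**2*sin(7*pi*θ/3)/(49*pi**2) + 324*θ*cos(7*pi*θ/3)/(343*pi**3) - 972*sin(7*pi*θ/3)/(2401*pi**4); evaluating from 0 to 3: ∫_{0}^{3} (2*θ**3) sin(7*pi*θ/3) dθ = (162*(-6 + 49*pi**2)/(343*pi**3)) - (0) = 162*(-6 + 49*pi**2)/(343*pi**3).
Hence b_7 = (2/3)·(162*(-6 + 49*pi**2)/(343*pi**3)) = 108*(-6 + 49*pi**2)/(343*pi**3).

108*(-6 + 49*pi**2)/(343*pi**3)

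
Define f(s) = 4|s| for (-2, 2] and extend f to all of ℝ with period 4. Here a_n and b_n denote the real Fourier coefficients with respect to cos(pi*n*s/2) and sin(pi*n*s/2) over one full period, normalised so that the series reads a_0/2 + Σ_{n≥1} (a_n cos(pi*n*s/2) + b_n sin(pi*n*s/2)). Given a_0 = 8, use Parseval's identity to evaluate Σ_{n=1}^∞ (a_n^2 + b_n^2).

Parseval: a_0^2/2 + Σ_{n≥1} (a_n^2+b_n^2) = 1/2 ∫_{-2}^{2} f(s)^2 ds = 128/3.
Subtract a_0^2/2 = 32: Σ (a_n^2+b_n^2) = 32/3.

32/3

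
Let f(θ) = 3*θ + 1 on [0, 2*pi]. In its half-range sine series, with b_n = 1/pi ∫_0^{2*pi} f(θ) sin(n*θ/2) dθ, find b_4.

b_4 = 1/pi ∫_0^{2*pi} (3*θ + 1) sin(2*θ) dθ.
Integrating by parts (boundary term plus one more integral), an antiderivative of (3*θ + 1) sin(2*θ) is -3*θ*cos(2*θ)/2 + 3*sin(2*θ)/4 - cos(2*θ)/2; evaluating from 0 to 2*pi: ∫_{0}^{2*pi} (3*θ + 1) sin(2*θ) dθ = (-3*pi - 1/2) - (-1/2) = -3*pi.
Hence b_4 = (1/pi)·(-3*pi) = -3.

-3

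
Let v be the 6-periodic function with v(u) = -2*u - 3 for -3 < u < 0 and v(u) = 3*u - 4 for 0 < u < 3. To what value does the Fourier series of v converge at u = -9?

4

u = -9 differs from u = -3 by -1 full period(s), and the series is 6-periodic.
At u = -3 the one-sided limits are v(-3^-) = 5 and v(-3^+) = 3.
By Dirichlet's theorem the series converges to their average, [(5) + (3)]/2 = 4.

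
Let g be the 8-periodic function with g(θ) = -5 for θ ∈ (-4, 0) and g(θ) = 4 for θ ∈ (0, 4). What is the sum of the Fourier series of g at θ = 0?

At θ = 0 the one-sided limits are g(0^-) = -5 and g(0^+) = 4.
By Dirichlet's theorem the series converges to their average, [(-5) + (4)]/2 = -1/2.

-1/2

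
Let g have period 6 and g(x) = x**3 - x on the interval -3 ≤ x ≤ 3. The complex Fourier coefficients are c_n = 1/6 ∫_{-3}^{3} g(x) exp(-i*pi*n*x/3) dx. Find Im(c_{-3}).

Since g is real-valued, Im(c_{-3}) = -1/6 ∫_{-3}^{3} g(x) sin(-pi*x) dx = b_{3}/2.
g is odd and sin(-pi*x) is odd, so the integrand is even: ∫_{-3}^{3} g(x) sin(-pi*x) dx = 2∫_0^{3} g(x) sin(-pi*x) dx.
Integrating by parts three times (tabular method), an antiderivative of (x**3 - x) sin(-pi*x) is x**3*cos(pi*x)/pi - 3*x**2*sin(pi*x)/pi**2 - x*cos(pi*x)/pi - 6*x*cos(pi*x)/pi**3 + 6*sin(pi*x)/pi**4 + sin(pi*x)/pi**2; evaluating from 0 to 3: ∫_{0}^{3} (x**3 - x) sin(-pi*x) dx = (-24/pi + 18/pi**3) - (0) = -24/pi + 18/pi**3.
So ∫_{-3}^{3} g(x) sin(-pi*x) dx = -48/pi + 36/pi**3.
Hence Im(c_{-3}) = (-1/6)·(-48/pi + 36/pi**3) = -6/pi**3 + 8/pi.

-6/pi**3 + 8/pi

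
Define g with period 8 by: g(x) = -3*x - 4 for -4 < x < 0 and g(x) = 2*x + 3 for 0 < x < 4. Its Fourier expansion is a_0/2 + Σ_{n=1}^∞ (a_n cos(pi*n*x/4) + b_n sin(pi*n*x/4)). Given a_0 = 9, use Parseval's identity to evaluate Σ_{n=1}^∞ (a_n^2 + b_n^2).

179/6

Parseval: a_0^2/2 + Σ_{n≥1} (a_n^2+b_n^2) = 1/4 ∫_{-4}^{4} g(x)^2 dx = 211/3.
Subtract a_0^2/2 = 81/2: Σ (a_n^2+b_n^2) = 179/6.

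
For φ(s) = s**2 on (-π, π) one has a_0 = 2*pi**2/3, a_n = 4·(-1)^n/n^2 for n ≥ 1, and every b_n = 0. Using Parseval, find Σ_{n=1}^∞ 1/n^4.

pi**4/90

Parseval: a_0^2/2 + Σ a_n^2 = (1/π) ∫_{-π}^{π} φ(s)^2 ds = 2*pi**4/5.
Subtract a_0^2/2 = 2*pi**4/9: Σ a_n^2 = 8*pi**4/45.
Since a_n^2 = 16/n^4, Σ 1/n^4 = pi**4/90.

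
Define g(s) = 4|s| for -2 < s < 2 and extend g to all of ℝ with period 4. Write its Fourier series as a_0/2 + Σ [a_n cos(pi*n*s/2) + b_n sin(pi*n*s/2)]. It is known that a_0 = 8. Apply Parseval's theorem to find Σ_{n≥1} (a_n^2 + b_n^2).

32/3

Parseval: a_0^2/2 + Σ_{n≥1} (a_n^2+b_n^2) = 1/2 ∫_{-2}^{2} g(s)^2 ds = 128/3.
Subtract a_0^2/2 = 32: Σ (a_n^2+b_n^2) = 32/3.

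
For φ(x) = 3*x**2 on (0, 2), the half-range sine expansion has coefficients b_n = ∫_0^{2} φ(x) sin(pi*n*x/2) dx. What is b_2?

-12/pi

b_2 = ∫_0^{2} (3*x**2) sin(pi*x) dx.
Integrating by parts twice (tabular method), an antiderivative of (3*x**2) sin(pi*x) is -3*x**2*cos(pi*x)/pi + 6*x*sin(pi*x)/pi**2 + 6*cos(pi*x)/pi**3; evaluating from 0 to 2: ∫_{0}^{2} (3*x**2) sin(pi*x) dx = (-12/pi + 6/pi**3) - (6/pi**3) = -12/pi.
Hence b_2 = -12/pi.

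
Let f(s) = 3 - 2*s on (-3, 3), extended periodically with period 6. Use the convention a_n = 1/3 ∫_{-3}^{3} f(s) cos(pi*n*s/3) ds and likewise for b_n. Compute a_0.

a_0 = 1/3 ∫_{-3}^{3} f(s) ds = 1/3 · (18) = 6.

6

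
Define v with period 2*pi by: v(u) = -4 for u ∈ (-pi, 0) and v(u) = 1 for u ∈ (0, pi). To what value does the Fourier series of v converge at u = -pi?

-3/2

At u = -pi the one-sided limits are v(-pi^-) = 1 and v(-pi^+) = -4.
By Dirichlet's theorem the series converges to their average, [(1) + (-4)]/2 = -3/2.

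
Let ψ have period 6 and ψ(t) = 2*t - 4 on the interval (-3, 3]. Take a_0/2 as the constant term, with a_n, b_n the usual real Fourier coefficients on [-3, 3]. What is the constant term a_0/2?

-4

a_0 = 1/3 ∫_{-3}^{3} ψ(t) dt = 1/3 · (-24) = -8.
So the constant term a_0/2 = -4.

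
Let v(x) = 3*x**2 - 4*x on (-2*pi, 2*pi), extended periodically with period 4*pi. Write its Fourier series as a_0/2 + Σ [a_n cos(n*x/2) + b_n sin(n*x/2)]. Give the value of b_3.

b_3 = (1/(2*pi)) ∫_{-2*pi}^{2*pi} v(x) sin(3*x/2) dx.
Integrating by parts twice (tabular method), an antiderivative of (3*x**2 - 4*x) sin(3*x/2) is -2*x**2*cos(3*x/2) + 8*x*sin(3*x/2)/3 + 8*x*cos(3*x/2)/3 - 16*sin(3*x/2)/9 + 16*cos(3*x/2)/9; evaluating from -2*pi to 2*pi: ∫_{-2*pi}^{2*pi} (3*x**2 - 4*x) sin(3*x/2) dx = (-16*pi/3 - 16/9 + 8*pi**2) - (-16/9 + 16*pi/3 + 8*pi**2) = -32*pi/3.
Hence b_3 = (1/(2*pi))·(-32*pi/3) = -16/3.

-16/3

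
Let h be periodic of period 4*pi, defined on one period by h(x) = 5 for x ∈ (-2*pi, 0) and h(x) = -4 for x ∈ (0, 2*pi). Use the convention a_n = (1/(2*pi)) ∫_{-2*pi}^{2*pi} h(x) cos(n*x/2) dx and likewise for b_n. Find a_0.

1

a_0 = (1/(2*pi)) ∫_{-2*pi}^{2*pi} h(x) dx = (1/(2*pi)) · (2*pi) = 1.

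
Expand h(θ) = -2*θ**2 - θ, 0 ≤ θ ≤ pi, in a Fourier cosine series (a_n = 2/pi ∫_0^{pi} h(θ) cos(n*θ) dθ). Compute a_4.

-1/2

a_4 = 2/pi ∫_0^{pi} (-2*θ**2 - θ) cos(4*θ) dθ.
Integrating by parts twice (tabular method), an antiderivative of (-2*θ**2 - θ) cos(4*θ) is -θ**2*sin(4*θ)/2 - θ*sin(4*θ)/4 - θ*cos(4*θ)/4 + sin(4*θ)/16 - cos(4*θ)/16; evaluating from 0 to pi: ∫_{0}^{pi} (-2*θ**2 - θ) cos(4*θ) dθ = (-pi/4 - 1/16) - (-1/16) = -pi/4.
Hence a_4 = (2/pi)·(-pi/4) = -1/2.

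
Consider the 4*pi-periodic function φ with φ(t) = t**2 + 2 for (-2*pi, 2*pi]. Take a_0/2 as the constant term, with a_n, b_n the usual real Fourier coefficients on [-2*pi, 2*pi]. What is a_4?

1

a_4 = (1/(2*pi)) ∫_{-2*pi}^{2*pi} φ(t) cos(2*t) dt.
φ is even and cos(2*t) is even, so the integrand is even and a_4 = 1/pi ∫_0^{2*pi} φ(t) cos(2*t) dt.
Integrating by parts twice (tabular method), an antiderivative of (t**2 + 2) cos(2*t) is t**2*sin(2*t)/2 + t*cos(2*t)/2 + 3*sin(2*t)/4; evaluating from 0 to 2*pi: ∫_{0}^{2*pi} (t**2 + 2) cos(2*t) dt = (pi) - (0) = pi.
Hence a_4 = (1/pi)·(pi) = 1.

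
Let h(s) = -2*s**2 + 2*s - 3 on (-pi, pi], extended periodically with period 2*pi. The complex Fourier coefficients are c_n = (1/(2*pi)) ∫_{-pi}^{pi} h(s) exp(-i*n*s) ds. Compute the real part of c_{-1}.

4

Since h is real-valued, Re(c_{-1}) = (1/(2*pi)) ∫_{-pi}^{pi} h(s) cos(-s) ds = a_{1}/2.
Integrating by parts twice (tabular method), an antiderivative of (-2*s**2 + 2*s - 3) cos(-s) is -2*s**2*sin(s) + 2*s*sin(s) - 4*s*cos(s) + sin(s) + 2*cos(s); evaluating from -pi to pi: ∫_{-pi}^{pi} (-2*s**2 + 2*s - 3) cos(-s) ds = (-2 + 4*pi) - (-4*pi - 2) = 8*pi.
Hence Re(c_{-1}) = (1/(2*pi))·(8*pi) = 4.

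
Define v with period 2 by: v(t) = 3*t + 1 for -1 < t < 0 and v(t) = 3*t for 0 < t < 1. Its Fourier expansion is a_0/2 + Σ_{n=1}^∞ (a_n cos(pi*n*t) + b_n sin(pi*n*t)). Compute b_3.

b_3 = ∫_{-1}^{1} v(t) sin(3*pi*t) dt.
Split the integral at the breakpoints.
Integrating by parts (boundary term plus one more integral), an antiderivative of (3*t + 1) sin(3*pi*t) is -t*cos(3*pi*t)/pi + sin(3*pi*t)/(3*pi**2) - cos(3*pi*t)/(3*pi); evaluating from -1 to 0: ∫_{-1}^{0} (3*t + 1) sin(3*pi*t) dt = (-1/(3*pi)) - (-2/(3*pi)) = 1/(3*pi).
Integrating by parts (boundary term plus one more integral), an antiderivative of (3*t) sin(3*pi*t) is -t*cos(3*pi*t)/pi + sin(3*pi*t)/(3*pi**2); evaluating from 0 to 1: ∫_{0}^{1} (3*t) sin(3*pi*t) dt = (1/pi) - (0) = 1/pi.
Summing the pieces gives b_3 = 4/(3*pi).

4/(3*pi)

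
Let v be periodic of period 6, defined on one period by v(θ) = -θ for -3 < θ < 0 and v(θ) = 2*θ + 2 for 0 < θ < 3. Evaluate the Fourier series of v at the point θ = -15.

11/2

θ = -15 differs from θ = -3 by -2 full period(s), and the series is 6-periodic.
At θ = -3 the one-sided limits are v(-3^-) = 8 and v(-3^+) = 3.
By Dirichlet's theorem the series converges to their average, [(8) + (3)]/2 = 11/2.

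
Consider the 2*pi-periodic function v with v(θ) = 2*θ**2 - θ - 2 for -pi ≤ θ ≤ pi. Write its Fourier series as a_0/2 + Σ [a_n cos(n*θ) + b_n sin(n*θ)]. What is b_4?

1/2

b_4 = 1/pi ∫_{-pi}^{pi} v(θ) sin(4*θ) dθ.
Integrating by parts twice (tabular method), an antiderivative of (2*θ**2 - θ - 2) sin(4*θ) is -θ**2*cos(4*θ)/2 + θ*sin(4*θ)/4 + θ*cos(4*θ)/4 - sin(4*θ)/16 + 9*cos(4*θ)/16; evaluating from -pi to pi: ∫_{-pi}^{pi} (2*θ**2 - θ - 2) sin(4*θ) dθ = (-pi**2/2 + 9/16 + pi/4) - (-pi**2/2 - pi/4 + 9/16) = pi/2.
Hence b_4 = (1/pi)·(pi/2) = 1/2.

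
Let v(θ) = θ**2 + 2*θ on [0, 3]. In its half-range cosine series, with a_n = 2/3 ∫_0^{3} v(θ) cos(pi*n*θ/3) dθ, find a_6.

pi**(-2)

a_6 = 2/3 ∫_0^{3} (θ**2 + 2*θ) cos(2*pi*θ) dθ.
Integrating by parts twice (tabular method), an antiderivative of (θ**2 + 2*θ) cos(2*pi*θ) is θ**2*sin(2*pi*θ)/(2*pi) + θ*sin(2*pi*θ)/pi + θ*cos(2*pi*θ)/(2*pi**2) - sin(2*pi*θ)/(4*pi**3) + cos(2*pi*θ)/(2*pi**2); evaluating from 0 to 3: ∫_{0}^{3} (θ**2 + 2*θ) cos(2*pi*θ) dθ = (2/pi**2) - (1/(2*pi**2)) = 3/(2*pi**2).
Hence a_6 = (2/3)·(3/(2*pi**2)) = pi**(-2).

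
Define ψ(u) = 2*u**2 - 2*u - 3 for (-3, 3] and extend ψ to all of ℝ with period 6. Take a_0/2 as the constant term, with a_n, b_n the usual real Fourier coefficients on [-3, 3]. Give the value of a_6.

a_6 = 1/3 ∫_{-3}^{3} ψ(u) cos(2*pi*u) du.
Integrating by parts twice (tabular method), an antiderivative of (2*u**2 - 2*u - 3) cos(2*pi*u) is u**2*sin(2*pi*u)/pi - u*sin(2*pi*u)/pi + u*cos(2*pi*u)/pi**2 - 3*sin(2*pi*u)/(2*pi) - sin(2*pi*u)/(2*pi**3) - cos(2*pi*u)/(2*pi**2); evaluating from -3 to 3: ∫_{-3}^{3} (2*u**2 - 2*u - 3) cos(2*pi*u) du = (5/(2*pi**2)) - (-7/(2*pi**2)) = 6/pi**2.
Hence a_6 = (1/3)·(6/pi**2) = 2/pi**2.

2/pi**2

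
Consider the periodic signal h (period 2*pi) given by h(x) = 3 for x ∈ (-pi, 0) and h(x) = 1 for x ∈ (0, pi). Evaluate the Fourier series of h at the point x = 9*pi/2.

1

x = 9*pi/2 differs from x = pi/2 by 2 full period(s), and the series is 2*pi-periodic.
h is continuous at x = pi/2 with value 1, so the series converges to 1 there.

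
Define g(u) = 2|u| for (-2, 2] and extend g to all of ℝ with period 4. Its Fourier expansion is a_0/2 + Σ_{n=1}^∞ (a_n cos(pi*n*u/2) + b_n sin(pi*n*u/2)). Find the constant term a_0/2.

2

a_0 = 1/2 ∫_{-2}^{2} g(u) du = 1/2 · (8) = 4.
So the constant term a_0/2 = 2.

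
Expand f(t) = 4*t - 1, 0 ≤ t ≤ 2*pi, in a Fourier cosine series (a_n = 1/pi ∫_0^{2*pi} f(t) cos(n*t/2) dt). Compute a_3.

a_3 = 1/pi ∫_0^{2*pi} (4*t - 1) cos(3*t/2) dt.
Integrating by parts (boundary term plus one more integral), an antiderivative of (4*t - 1) cos(3*t/2) is 8*t*sin(3*t/2)/3 - 2*sin(3*t/2)/3 + 16*cos(3*t/2)/9; evaluating from 0 to 2*pi: ∫_{0}^{2*pi} (4*t - 1) cos(3*t/2) dt = (-16/9) - (16/9) = -32/9.
Hence a_3 = (1/pi)·(-32/9) = -32/(9*pi).

-32/(9*pi)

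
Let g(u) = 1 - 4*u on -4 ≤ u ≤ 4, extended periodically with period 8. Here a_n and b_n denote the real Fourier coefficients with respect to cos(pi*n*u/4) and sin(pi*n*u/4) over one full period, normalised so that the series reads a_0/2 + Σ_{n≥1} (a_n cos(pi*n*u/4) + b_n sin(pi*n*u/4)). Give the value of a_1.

a_1 = 1/4 ∫_{-4}^{4} g(u) cos(pi*u/4) du.
Integrating by parts (boundary term plus one more integral), an antiderivative of (1 - 4*u) cos(pi*u/4) is -16*u*sin(pi*u/4)/pi + 4*sin(pi*u/4)/pi - 64*cos(pi*u/4)/pi**2; evaluating from -4 to 4: ∫_{-4}^{4} (1 - 4*u) cos(pi*u/4) du = (64/pi**2) - (64/pi**2) = 0.
Hence a_1 = (1/4)·(0) = 0.

0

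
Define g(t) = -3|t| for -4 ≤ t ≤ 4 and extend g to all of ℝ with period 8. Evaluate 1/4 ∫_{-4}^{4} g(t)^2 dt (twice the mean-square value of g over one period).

96

1/4 ∫_{-4}^{4} g(t)^2 dt = 1/4 · (384) = 96.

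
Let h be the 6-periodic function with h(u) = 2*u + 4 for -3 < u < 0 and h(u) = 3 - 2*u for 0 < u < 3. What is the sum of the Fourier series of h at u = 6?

7/2

u = 6 differs from u = 0 by 1 full period(s), and the series is 6-periodic.
At u = 0 the one-sided limits are h(0^-) = 4 and h(0^+) = 3.
By Dirichlet's theorem the series converges to their average, [(4) + (3)]/2 = 7/2.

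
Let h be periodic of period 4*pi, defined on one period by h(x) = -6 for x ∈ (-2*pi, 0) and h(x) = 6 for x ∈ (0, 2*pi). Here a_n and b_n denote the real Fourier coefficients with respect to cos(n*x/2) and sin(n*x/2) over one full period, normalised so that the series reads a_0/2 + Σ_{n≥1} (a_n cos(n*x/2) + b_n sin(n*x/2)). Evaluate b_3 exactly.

b_3 = (1/(2*pi)) ∫_{-2*pi}^{2*pi} h(x) sin(3*x/2) dx.
h is odd and sin(3*x/2) is odd, so the integrand is even and b_3 = 1/pi ∫_0^{2*pi} h(x) sin(3*x/2) dx.
Directly, an antiderivative of (6) sin(3*x/2) is -4*cos(3*x/2); evaluating from 0 to 2*pi: ∫_{0}^{2*pi} (6) sin(3*x/2) dx = (4) - (-4) = 8.
Hence b_3 = (1/pi)·(8) = 8/pi.

8/pi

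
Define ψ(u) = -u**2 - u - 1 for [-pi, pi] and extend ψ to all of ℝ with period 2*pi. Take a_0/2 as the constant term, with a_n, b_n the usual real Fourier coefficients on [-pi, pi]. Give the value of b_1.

b_1 = 1/pi ∫_{-pi}^{pi} ψ(u) sin(u) du.
Integrating by parts twice (tabular method), an antiderivative of (-u**2 - u - 1) sin(u) is u**2*cos(u) - 2*u*sin(u) + u*cos(u) - sin(u) - cos(u); evaluating from -pi to pi: ∫_{-pi}^{pi} (-u**2 - u - 1) sin(u) du = (-pi**2 - pi + 1) - (-pi**2 + 1 + pi) = -2*pi.
Hence b_1 = (1/pi)·(-2*pi) = -2.

-2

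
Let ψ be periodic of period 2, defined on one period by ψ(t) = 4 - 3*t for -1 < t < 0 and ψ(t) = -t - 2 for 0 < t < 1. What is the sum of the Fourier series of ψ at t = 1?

2

At t = 1 the one-sided limits are ψ(1^-) = -3 and ψ(1^+) = 7.
By Dirichlet's theorem the series converges to their average, [(-3) + (7)]/2 = 2.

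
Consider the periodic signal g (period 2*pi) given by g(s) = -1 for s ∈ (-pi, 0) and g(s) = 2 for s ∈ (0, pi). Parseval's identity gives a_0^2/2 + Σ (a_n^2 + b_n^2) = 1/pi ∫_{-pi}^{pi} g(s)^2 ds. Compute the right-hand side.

1/pi ∫_{-pi}^{pi} g(s)^2 ds = 1/pi · (5*pi) = 5.

5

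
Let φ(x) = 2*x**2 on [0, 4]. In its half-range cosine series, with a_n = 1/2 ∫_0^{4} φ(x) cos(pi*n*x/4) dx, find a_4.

a_4 = 1/2 ∫_0^{4} (2*x**2) cos(pi*x) dx.
Integrating by parts twice (tabular method), an antiderivative of (2*x**2) cos(pi*x) is 2*x**2*sin(pi*x)/pi + 4*x*cos(pi*x)/pi**2 - 4*sin(pi*x)/pi**3; evaluating from 0 to 4: ∫_{0}^{4} (2*x**2) cos(pi*x) dx = (16/pi**2) - (0) = 16/pi**2.
Hence a_4 = (1/2)·(16/pi**2) = 8/pi**2.

8/pi**2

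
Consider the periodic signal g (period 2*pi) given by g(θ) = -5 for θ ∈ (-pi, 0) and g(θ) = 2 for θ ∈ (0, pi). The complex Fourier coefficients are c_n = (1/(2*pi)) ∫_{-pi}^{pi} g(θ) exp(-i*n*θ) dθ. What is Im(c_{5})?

-7/(5*pi)

Since g is real-valued, Im(c_{5}) = -(1/(2*pi)) ∫_{-pi}^{pi} g(θ) sin(5*θ) dθ = -b_{5}/2.
Split the integral at the breakpoints.
Directly, an antiderivative of (-5) sin(5*θ) is cos(5*θ); evaluating from -pi to 0: ∫_{-pi}^{0} (-5) sin(5*θ) dθ = (1) - (-1) = 2.
Directly, an antiderivative of (2) sin(5*θ) is -2*cos(5*θ)/5; evaluating from 0 to pi: ∫_{0}^{pi} (2) sin(5*θ) dθ = (2/5) - (-2/5) = 4/5.
So ∫_{-pi}^{pi} g(θ) sin(5*θ) dθ = 14/5.
Hence Im(c_{5}) = (-1/(2*pi))·(14/5) = -7/(5*pi).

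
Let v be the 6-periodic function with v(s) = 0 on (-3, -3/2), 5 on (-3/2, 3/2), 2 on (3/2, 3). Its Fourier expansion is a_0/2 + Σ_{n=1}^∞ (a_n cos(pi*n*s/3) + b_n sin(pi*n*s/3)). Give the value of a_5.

a_5 = 1/3 ∫_{-3}^{3} v(s) cos(5*pi*s/3) ds.
Split the integral at the breakpoints.
∫_{-3}^{-3/2} (0) cos(5*pi*s/3) ds = 0.
Directly, an antiderivative of (5) cos(5*pi*s/3) is 3*sin(5*pi*s/3)/pi; evaluating from -3/2 to 3/2: ∫_{-3/2}^{3/2} (5) cos(5*pi*s/3) ds = (3/pi) - (-3/pi) = 6/pi.
Directly, an antiderivative of (2) cos(5*pi*s/3) is 6*sin(5*pi*s/3)/(5*pi); evaluating from 3/2 to 3: ∫_{3/2}^{3} (2) cos(5*pi*s/3) ds = (0) - (6/(5*pi)) = -6/(5*pi).
Summing the pieces and multiplying by (1/3) gives a_5 = 8/(5*pi).

8/(5*pi)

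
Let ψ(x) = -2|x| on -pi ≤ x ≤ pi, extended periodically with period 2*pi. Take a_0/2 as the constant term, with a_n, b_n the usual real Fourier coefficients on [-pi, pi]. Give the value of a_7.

a_7 = 1/pi ∫_{-pi}^{pi} ψ(x) cos(7*x) dx.
ψ is even and cos(7*x) is even, so the integrand is even and a_7 = 2/pi ∫_0^{pi} ψ(x) cos(7*x) dx.
Integrating by parts (boundary term plus one more integral), an antiderivative of (-2*x) cos(7*x) is -2*x*sin(7*x)/7 - 2*cos(7*x)/49; evaluating from 0 to pi: ∫_{0}^{pi} (-2*x) cos(7*x) dx = (2/49) - (-2/49) = 4/49.
Hence a_7 = (2/pi)·(4/49) = 8/(49*pi).

8/(49*pi)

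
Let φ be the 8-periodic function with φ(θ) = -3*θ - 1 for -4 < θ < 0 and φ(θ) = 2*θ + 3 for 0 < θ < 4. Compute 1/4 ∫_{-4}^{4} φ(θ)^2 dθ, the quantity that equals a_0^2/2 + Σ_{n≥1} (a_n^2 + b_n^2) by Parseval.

274/3

1/4 ∫_{-4}^{4} φ(θ)^2 dθ = 1/4 · (1096/3) = 274/3.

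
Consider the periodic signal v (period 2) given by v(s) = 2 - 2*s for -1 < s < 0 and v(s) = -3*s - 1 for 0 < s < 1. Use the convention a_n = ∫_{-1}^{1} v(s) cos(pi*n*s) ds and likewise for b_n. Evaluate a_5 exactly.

a_5 = ∫_{-1}^{1} v(s) cos(5*pi*s) ds.
Split the integral at the breakpoints.
Integrating by parts (boundary term plus one more integral), an antiderivative of (2 - 2*s) cos(5*pi*s) is -2*s*sin(5*pi*s)/(5*pi) + 2*sin(5*pi*s)/(5*pi) - 2*cos(5*pi*s)/(25*pi**2); evaluating from -1 to 0: ∫_{-1}^{0} (2 - 2*s) cos(5*pi*s) ds = (-2/(25*pi**2)) - (2/(25*pi**2)) = -4/(25*pi**2).
Integrating by parts (boundary term plus one more integral), an antiderivative of (-3*s - 1) cos(5*pi*s) is -3*s*sin(5*pi*s)/(5*pi) - sin(5*pi*s)/(5*pi) - 3*cos(5*pi*s)/(25*pi**2); evaluating from 0 to 1: ∫_{0}^{1} (-3*s - 1) cos(5*pi*s) ds = (3/(25*pi**2)) - (-3/(25*pi**2)) = 6/(25*pi**2).
Summing the pieces gives a_5 = 2/(25*pi**2).

2/(25*pi**2)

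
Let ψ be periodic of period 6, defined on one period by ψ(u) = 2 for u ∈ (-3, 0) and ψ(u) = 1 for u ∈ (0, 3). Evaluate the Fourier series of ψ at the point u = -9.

u = -9 differs from u = 3 by -2 full period(s), and the series is 6-periodic.
At u = 3 the one-sided limits are ψ(3^-) = 1 and ψ(3^+) = 2.
By Dirichlet's theorem the series converges to their average, [(1) + (2)]/2 = 3/2.

3/2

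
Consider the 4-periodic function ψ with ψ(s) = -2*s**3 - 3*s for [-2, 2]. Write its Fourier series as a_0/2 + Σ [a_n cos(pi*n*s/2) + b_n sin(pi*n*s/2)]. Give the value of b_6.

b_6 = 1/2 ∫_{-2}^{2} ψ(s) sin(3*pi*s) ds.
ψ is odd and sin(3*pi*s) is odd, so the integrand is even and b_6 = ∫_0^{2} ψ(s) sin(3*pi*s) ds.
Integrating by parts three times (tabular method), an antiderivative of (-2*s**3 - 3*s) sin(3*pi*s) is 2*s**3*cos(3*pi*s)/(3*pi) - 2*s**2*sin(3*pi*s)/(3*pi**2) - 4*s*cos(3*pi*s)/(9*pi**3) + s*cos(3*pi*s)/pi - sin(3*pi*s)/(3*pi**2) + 4*sin(3*pi*s)/(27*pi**4); evaluating from 0 to 2: ∫_{0}^{2} (-2*s**3 - 3*s) sin(3*pi*s) ds = (2*(-4 + 33*pi**2)/(9*pi**3)) - (0) = 2*(-4 + 33*pi**2)/(9*pi**3).
Hence b_6 = 2*(-4 + 33*pi**2)/(9*pi**3).

2*(-4 + 33*pi**2)/(9*pi**3)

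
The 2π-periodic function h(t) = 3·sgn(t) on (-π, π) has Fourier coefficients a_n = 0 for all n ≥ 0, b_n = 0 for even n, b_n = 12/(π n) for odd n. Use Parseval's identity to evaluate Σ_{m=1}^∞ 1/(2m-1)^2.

Parseval: Σ b_n^2 = (1/π) ∫_{-π}^{π} h(t)^2 dt = 18.
Only odd n contribute, with b_n^2 = 144/(π^2 n^2), so Σ_{m≥1} 1/(2m-1)^2 = π^2·(18)/144 = pi**2/8.

pi**2/8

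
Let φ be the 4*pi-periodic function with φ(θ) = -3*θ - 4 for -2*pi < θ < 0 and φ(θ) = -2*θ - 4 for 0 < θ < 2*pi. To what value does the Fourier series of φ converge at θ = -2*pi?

-4 + pi

θ = -2*pi differs from θ = 2*pi by -1 full period(s), and the series is 4*pi-periodic.
At θ = 2*pi the one-sided limits are φ(2*pi^-) = -4*pi - 4 and φ(2*pi^+) = -4 + 6*pi.
By Dirichlet's theorem the series converges to their average, [(-4*pi - 4) + (-4 + 6*pi)]/2 = -4 + pi.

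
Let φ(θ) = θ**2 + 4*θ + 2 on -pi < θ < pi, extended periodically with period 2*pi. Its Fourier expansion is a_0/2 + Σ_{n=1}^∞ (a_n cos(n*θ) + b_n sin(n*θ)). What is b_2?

b_2 = 1/pi ∫_{-pi}^{pi} φ(θ) sin(2*θ) dθ.
Integrating by parts twice (tabular method), an antiderivative of (θ**2 + 4*θ + 2) sin(2*θ) is -θ**2*cos(2*θ)/2 + θ*sin(2*θ)/2 - 2*θ*cos(2*θ) + sin(2*θ) - 3*cos(2*θ)/4; evaluating from -pi to pi: ∫_{-pi}^{pi} (θ**2 + 4*θ + 2) sin(2*θ) dθ = (-2*pi - pi**2/2 - 3/4) - (-pi**2/2 - 3/4 + 2*pi) = -4*pi.
Hence b_2 = (1/pi)·(-4*pi) = -4.

-4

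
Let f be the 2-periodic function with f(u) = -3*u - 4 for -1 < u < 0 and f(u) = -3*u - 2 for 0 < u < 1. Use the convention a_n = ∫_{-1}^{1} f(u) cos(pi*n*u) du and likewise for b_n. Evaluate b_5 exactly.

-2/(5*pi)

b_5 = ∫_{-1}^{1} f(u) sin(5*pi*u) du.
Split the integral at the breakpoints.
Integrating by parts (boundary term plus one more integral), an antiderivative of (-3*u - 4) sin(5*pi*u) is 3*u*cos(5*pi*u)/(5*pi) - 3*sin(5*pi*u)/(25*pi**2) + 4*cos(5*pi*u)/(5*pi); evaluating from -1 to 0: ∫_{-1}^{0} (-3*u - 4) sin(5*pi*u) du = (4/(5*pi)) - (-1/(5*pi)) = 1/pi.
Integrating by parts (boundary term plus one more integral), an antiderivative of (-3*u - 2) sin(5*pi*u) is 3*u*cos(5*pi*u)/(5*pi) - 3*sin(5*pi*u)/(25*pi**2) + 2*cos(5*pi*u)/(5*pi); evaluating from 0 to 1: ∫_{0}^{1} (-3*u - 2) sin(5*pi*u) du = (-1/pi) - (2/(5*pi)) = -7/(5*pi).
Summing the pieces gives b_5 = -2/(5*pi).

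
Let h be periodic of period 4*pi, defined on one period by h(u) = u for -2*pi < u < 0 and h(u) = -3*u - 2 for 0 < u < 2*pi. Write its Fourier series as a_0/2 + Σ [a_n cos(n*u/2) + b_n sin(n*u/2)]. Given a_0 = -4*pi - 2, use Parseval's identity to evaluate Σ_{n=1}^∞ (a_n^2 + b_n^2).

Parseval: a_0^2/2 + Σ_{n≥1} (a_n^2+b_n^2) = (1/(2*pi)) ∫_{-2*pi}^{2*pi} h(u)^2 du = 4 + 12*pi + 40*pi**2/3.
Subtract a_0^2/2 = 2*(1 + 2*pi)**2: Σ (a_n^2+b_n^2) = 2 + 4*pi + 16*pi**2/3.

2 + 4*pi + 16*pi**2/3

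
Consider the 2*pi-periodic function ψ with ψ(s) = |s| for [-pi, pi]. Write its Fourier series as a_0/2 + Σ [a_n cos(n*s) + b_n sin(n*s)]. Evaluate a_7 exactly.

a_7 = 1/pi ∫_{-pi}^{pi} ψ(s) cos(7*s) ds.
ψ is even and cos(7*s) is even, so the integrand is even and a_7 = 2/pi ∫_0^{pi} ψ(s) cos(7*s) ds.
Integrating by parts (boundary term plus one more integral), an antiderivative of (s) cos(7*s) is s*sin(7*s)/7 + cos(7*s)/49; evaluating from 0 to pi: ∫_{0}^{pi} (s) cos(7*s) ds = (-1/49) - (1/49) = -2/49.
Hence a_7 = (2/pi)·(-2/49) = -4/(49*pi).

-4/(49*pi)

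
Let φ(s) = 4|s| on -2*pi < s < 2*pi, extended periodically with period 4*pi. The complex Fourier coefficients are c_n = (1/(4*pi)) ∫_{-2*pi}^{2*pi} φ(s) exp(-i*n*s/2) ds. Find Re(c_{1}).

-16/pi

Since φ is real-valued, Re(c_{1}) = (1/(4*pi)) ∫_{-2*pi}^{2*pi} φ(s) cos(s/2) ds = a_{1}/2.
φ is even and cos(s/2) is even, so the integrand is even: ∫_{-2*pi}^{2*pi} φ(s) cos(s/2) ds = 2∫_0^{2*pi} φ(s) cos(s/2) ds.
Integrating by parts (boundary term plus one more integral), an antiderivative of (4*s) cos(s/2) is 8*s*sin(s/2) + 16*cos(s/2); evaluating from 0 to 2*pi: ∫_{0}^{2*pi} (4*s) cos(s/2) ds = (-16) - (16) = -32.
So ∫_{-2*pi}^{2*pi} φ(s) cos(s/2) ds = -64.
Hence Re(c_{1}) = (1/(4*pi))·(-64) = -16/pi.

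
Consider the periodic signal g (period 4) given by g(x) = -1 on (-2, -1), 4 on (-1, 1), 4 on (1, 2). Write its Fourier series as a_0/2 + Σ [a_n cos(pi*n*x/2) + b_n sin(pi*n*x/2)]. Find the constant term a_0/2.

11/4

a_0 = 1/2 ∫_{-2}^{2} g(x) dx = 1/2 · (11) = 11/2.
So the constant term a_0/2 = 11/4.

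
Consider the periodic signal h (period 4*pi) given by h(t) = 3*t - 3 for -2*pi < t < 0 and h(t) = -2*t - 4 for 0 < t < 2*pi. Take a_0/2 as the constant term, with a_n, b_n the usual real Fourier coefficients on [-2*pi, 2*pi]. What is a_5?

4/(5*pi)

a_5 = (1/(2*pi)) ∫_{-2*pi}^{2*pi} h(t) cos(5*t/2) dt.
Split the integral at the breakpoints.
Integrating by parts (boundary term plus one more integral), an antiderivative of (3*t - 3) cos(5*t/2) is 6*t*sin(5*t/2)/5 - 6*sin(5*t/2)/5 + 12*cos(5*t/2)/25; evaluating from -2*pi to 0: ∫_{-2*pi}^{0} (3*t - 3) cos(5*t/2) dt = (12/25) - (-12/25) = 24/25.
Integrating by parts (boundary term plus one more integral), an antiderivative of (-2*t - 4) cos(5*t/2) is -4*t*sin(5*t/2)/5 - 8*sin(5*t/2)/5 - 8*cos(5*t/2)/25; evaluating from 0 to 2*pi: ∫_{0}^{2*pi} (-2*t - 4) cos(5*t/2) dt = (8/25) - (-8/25) = 16/25.
Summing the pieces and multiplying by (1/(2*pi)) gives a_5 = 4/(5*pi).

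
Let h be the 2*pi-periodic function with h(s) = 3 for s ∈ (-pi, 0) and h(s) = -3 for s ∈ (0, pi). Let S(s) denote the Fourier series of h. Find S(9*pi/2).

s = 9*pi/2 differs from s = pi/2 by 2 full period(s), and the series is 2*pi-periodic.
h is continuous at s = pi/2 with value -3, so the series converges to -3 there.

-3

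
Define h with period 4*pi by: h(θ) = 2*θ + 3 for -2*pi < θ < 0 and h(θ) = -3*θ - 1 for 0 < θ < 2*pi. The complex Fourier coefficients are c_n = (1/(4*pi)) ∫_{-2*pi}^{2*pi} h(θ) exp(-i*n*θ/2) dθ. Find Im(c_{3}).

Since h is real-valued, Im(c_{3}) = -(1/(4*pi)) ∫_{-2*pi}^{2*pi} h(θ) sin(3*θ/2) dθ = -b_{3}/2.
Split the integral at the breakpoints.
Integrating by parts (boundary term plus one more integral), an antiderivative of (2*θ + 3) sin(3*θ/2) is -4*θ*cos(3*θ/2)/3 + 8*sin(3*θ/2)/9 - 2*cos(3*θ/2); evaluating from -2*pi to 0: ∫_{-2*pi}^{0} (2*θ + 3) sin(3*θ/2) dθ = (-2) - (2 - 8*pi/3) = -4 + 8*pi/3.
Integrating by parts (boundary term plus one more integral), an antiderivative of (-3*θ - 1) sin(3*θ/2) is 2*θ*cos(3*θ/2) - 4*sin(3*θ/2)/3 + 2*cos(3*θ/2)/3; evaluating from 0 to 2*pi: ∫_{0}^{2*pi} (-3*θ - 1) sin(3*θ/2) dθ = (-4*pi - 2/3) - (2/3) = -4*pi - 4/3.
So ∫_{-2*pi}^{2*pi} h(θ) sin(3*θ/2) dθ = -16/3 - 4*pi/3.
Hence Im(c_{3}) = (-1/(4*pi))·(-16/3 - 4*pi/3) = (pi + 4)/(3*pi).

(pi + 4)/(3*pi)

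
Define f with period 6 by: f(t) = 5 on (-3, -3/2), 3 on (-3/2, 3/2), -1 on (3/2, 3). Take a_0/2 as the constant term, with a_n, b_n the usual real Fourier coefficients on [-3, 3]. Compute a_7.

-2/(7*pi)

a_7 = 1/3 ∫_{-3}^{3} f(t) cos(7*pi*t/3) dt.
Split the integral at the breakpoints.
Directly, an antiderivative of (5) cos(7*pi*t/3) is 15*sin(7*pi*t/3)/(7*pi); evaluating from -3 to -3/2: ∫_{-3}^{-3/2} (5) cos(7*pi*t/3) dt = (15/(7*pi)) - (0) = 15/(7*pi).
Directly, an antiderivative of (3) cos(7*pi*t/3) is 9*sin(7*pi*t/3)/(7*pi); evaluating from -3/2 to 3/2: ∫_{-3/2}^{3/2} (3) cos(7*pi*t/3) dt = (-9/(7*pi)) - (9/(7*pi)) = -18/(7*pi).
Directly, an antiderivative of (-1) cos(7*pi*t/3) is -3*sin(7*pi*t/3)/(7*pi); evaluating from 3/2 to 3: ∫_{3/2}^{3} (-1) cos(7*pi*t/3) dt = (0) - (3/(7*pi)) = -3/(7*pi).
Summing the pieces and multiplying by (1/3) gives a_7 = -2/(7*pi).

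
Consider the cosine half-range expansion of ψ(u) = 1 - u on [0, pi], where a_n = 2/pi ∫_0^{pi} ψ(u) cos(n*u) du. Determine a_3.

a_3 = 2/pi ∫_0^{pi} (1 - u) cos(3*u) du.
Integrating by parts (boundary term plus one more integral), an antiderivative of (1 - u) cos(3*u) is -u*sin(3*u)/3 + sin(3*u)/3 - cos(3*u)/9; evaluating from 0 to pi: ∫_{0}^{pi} (1 - u) cos(3*u) du = (1/9) - (-1/9) = 2/9.
Hence a_3 = (2/pi)·(2/9) = 4/(9*pi).

4/(9*pi)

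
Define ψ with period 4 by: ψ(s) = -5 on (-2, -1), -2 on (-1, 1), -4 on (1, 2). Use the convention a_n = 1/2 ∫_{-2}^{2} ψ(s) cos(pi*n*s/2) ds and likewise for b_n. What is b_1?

b_1 = 1/2 ∫_{-2}^{2} ψ(s) sin(pi*s/2) ds.
Split the integral at the breakpoints.
Directly, an antiderivative of (-5) sin(pi*s/2) is 10*cos(pi*s/2)/pi; evaluating from -2 to -1: ∫_{-2}^{-1} (-5) sin(pi*s/2) ds = (0) - (-10/pi) = 10/pi.
Directly, an antiderivative of (-2) sin(pi*s/2) is 4*cos(pi*s/2)/pi; evaluating from -1 to 1: ∫_{-1}^{1} (-2) sin(pi*s/2) ds = (0) - (0) = 0.
Directly, an antiderivative of (-4) sin(pi*s/2) is 8*cos(pi*s/2)/pi; evaluating from 1 to 2: ∫_{1}^{2} (-4) sin(pi*s/2) ds = (-8/pi) - (0) = -8/pi.
Summing the pieces and multiplying by (1/2) gives b_1 = 1/pi.

1/pi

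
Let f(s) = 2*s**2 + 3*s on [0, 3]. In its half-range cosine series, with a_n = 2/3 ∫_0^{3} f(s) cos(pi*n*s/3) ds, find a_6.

2/pi**2

a_6 = 2/3 ∫_0^{3} (2*s**2 + 3*s) cos(2*pi*s) ds.
Integrating by parts twice (tabular method), an antiderivative of (2*s**2 + 3*s) cos(2*pi*s) is s**2*sin(2*pi*s)/pi + 3*s*sin(2*pi*s)/(2*pi) + s*cos(2*pi*s)/pi**2 - sin(2*pi*s)/(2*pi**3) + 3*cos(2*pi*s)/(4*pi**2); evaluating from 0 to 3: ∫_{0}^{3} (2*s**2 + 3*s) cos(2*pi*s) ds = (15/(4*pi**2)) - (3/(4*pi**2)) = 3/pi**2.
Hence a_6 = (2/3)·(3/pi**2) = 2/pi**2.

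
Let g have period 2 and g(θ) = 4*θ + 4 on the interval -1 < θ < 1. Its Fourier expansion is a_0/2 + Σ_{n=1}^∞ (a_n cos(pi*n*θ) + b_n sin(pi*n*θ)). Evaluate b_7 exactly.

b_7 = ∫_{-1}^{1} g(θ) sin(7*pi*θ) dθ.
Integrating by parts (boundary term plus one more integral), an antiderivative of (4*θ + 4) sin(7*pi*θ) is -4*θ*cos(7*pi*θ)/(7*pi) + 4*sin(7*pi*θ)/(49*pi**2) - 4*cos(7*pi*θ)/(7*pi); evaluating from -1 to 1: ∫_{-1}^{1} (4*θ + 4) sin(7*pi*θ) dθ = (8/(7*pi)) - (0) = 8/(7*pi).
Hence b_7 = 8/(7*pi).

8/(7*pi)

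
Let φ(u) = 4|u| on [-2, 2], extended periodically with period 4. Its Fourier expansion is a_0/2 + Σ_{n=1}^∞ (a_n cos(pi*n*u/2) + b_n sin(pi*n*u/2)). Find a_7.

a_7 = 1/2 ∫_{-2}^{2} φ(u) cos(7*pi*u/2) du.
φ is even and cos(7*pi*u/2) is even, so the integrand is even and a_7 = ∫_0^{2} φ(u) cos(7*pi*u/2) du.
Integrating by parts (boundary term plus one more integral), an antiderivative of (4*u) cos(7*pi*u/2) is 8*u*sin(7*pi*u/2)/(7*pi) + 16*cos(7*pi*u/2)/(49*pi**2); evaluating from 0 to 2: ∫_{0}^{2} (4*u) cos(7*pi*u/2) du = (-16/(49*pi**2)) - (16/(49*pi**2)) = -32/(49*pi**2).
Hence a_7 = -32/(49*pi**2).

-32/(49*pi**2)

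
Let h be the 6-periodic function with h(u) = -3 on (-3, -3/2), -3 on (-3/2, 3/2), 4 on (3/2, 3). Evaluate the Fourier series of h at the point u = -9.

1/2

u = -9 differs from u = -3 by -1 full period(s), and the series is 6-periodic.
At u = -3 the one-sided limits are h(-3^-) = 4 and h(-3^+) = -3.
By Dirichlet's theorem the series converges to their average, [(4) + (-3)]/2 = 1/2.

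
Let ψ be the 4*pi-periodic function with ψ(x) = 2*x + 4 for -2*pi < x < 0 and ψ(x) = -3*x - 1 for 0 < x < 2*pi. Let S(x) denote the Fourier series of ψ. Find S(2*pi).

3/2 - 5*pi

x = 2*pi differs from x = -2*pi by 1 full period(s), and the series is 4*pi-periodic.
At x = -2*pi the one-sided limits are ψ(-2*pi^-) = -6*pi - 1 and ψ(-2*pi^+) = 4 - 4*pi.
By Dirichlet's theorem the series converges to their average, [(-6*pi - 1) + (4 - 4*pi)]/2 = 3/2 - 5*pi.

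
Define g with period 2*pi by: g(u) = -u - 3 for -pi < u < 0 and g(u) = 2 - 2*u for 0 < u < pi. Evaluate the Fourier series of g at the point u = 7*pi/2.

u = 7*pi/2 differs from u = -pi/2 by 2 full period(s), and the series is 2*pi-periodic.
g is continuous at u = -pi/2 with value -3 + pi/2, so the series converges to -3 + pi/2 there.

-3 + pi/2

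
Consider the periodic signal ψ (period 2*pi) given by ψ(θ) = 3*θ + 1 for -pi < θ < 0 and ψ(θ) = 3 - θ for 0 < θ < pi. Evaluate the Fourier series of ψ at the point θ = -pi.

θ = -pi differs from θ = pi by -1 full period(s), and the series is 2*pi-periodic.
At θ = pi the one-sided limits are ψ(pi^-) = 3 - pi and ψ(pi^+) = 1 - 3*pi.
By Dirichlet's theorem the series converges to their average, [(3 - pi) + (1 - 3*pi)]/2 = 2 - 2*pi.

2 - 2*pi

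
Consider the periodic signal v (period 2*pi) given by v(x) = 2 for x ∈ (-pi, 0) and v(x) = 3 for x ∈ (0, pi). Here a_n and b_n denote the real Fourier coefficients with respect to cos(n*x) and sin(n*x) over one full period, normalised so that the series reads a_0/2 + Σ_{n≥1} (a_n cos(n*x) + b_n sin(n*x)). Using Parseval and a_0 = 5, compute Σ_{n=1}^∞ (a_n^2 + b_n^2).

Parseval: a_0^2/2 + Σ_{n≥1} (a_n^2+b_n^2) = 1/pi ∫_{-pi}^{pi} v(x)^2 dx = 13.
Subtract a_0^2/2 = 25/2: Σ (a_n^2+b_n^2) = 1/2.

1/2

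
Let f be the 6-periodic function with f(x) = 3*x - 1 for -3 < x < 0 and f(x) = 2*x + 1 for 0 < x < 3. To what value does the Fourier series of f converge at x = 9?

-3/2

x = 9 differs from x = 3 by 1 full period(s), and the series is 6-periodic.
At x = 3 the one-sided limits are f(3^-) = 7 and f(3^+) = -10.
By Dirichlet's theorem the series converges to their average, [(7) + (-10)]/2 = -3/2.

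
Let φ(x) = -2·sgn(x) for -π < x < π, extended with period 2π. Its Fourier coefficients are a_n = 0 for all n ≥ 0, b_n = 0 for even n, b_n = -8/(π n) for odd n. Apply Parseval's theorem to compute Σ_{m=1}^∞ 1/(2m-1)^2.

Parseval: Σ b_n^2 = (1/π) ∫_{-π}^{π} φ(x)^2 dx = 8.
Only odd n contribute, with b_n^2 = 64/(π^2 n^2), so Σ_{m≥1} 1/(2m-1)^2 = π^2·(8)/64 = pi**2/8.

pi**2/8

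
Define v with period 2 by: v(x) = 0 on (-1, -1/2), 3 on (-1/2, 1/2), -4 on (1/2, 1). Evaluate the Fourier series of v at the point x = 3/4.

v is continuous at x = 3/4 with value -4, so the series converges to -4 there.

-4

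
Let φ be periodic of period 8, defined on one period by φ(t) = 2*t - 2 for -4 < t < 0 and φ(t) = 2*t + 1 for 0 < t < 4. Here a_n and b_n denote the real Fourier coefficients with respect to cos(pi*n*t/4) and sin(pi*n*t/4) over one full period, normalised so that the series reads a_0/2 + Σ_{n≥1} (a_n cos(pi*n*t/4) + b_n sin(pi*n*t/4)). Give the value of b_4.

-4/pi

b_4 = 1/4 ∫_{-4}^{4} φ(t) sin(pi*t) dt.
Split the integral at the breakpoints.
Integrating by parts (boundary term plus one more integral), an antiderivative of (2*t - 2) sin(pi*t) is -2*t*cos(pi*t)/pi + 2*sin(pi*t)/pi**2 + 2*cos(pi*t)/pi; evaluating from -4 to 0: ∫_{-4}^{0} (2*t - 2) sin(pi*t) dt = (2/pi) - (10/pi) = -8/pi.
Integrating by parts (boundary term plus one more integral), an antiderivative of (2*t + 1) sin(pi*t) is -2*t*cos(pi*t)/pi + 2*sin(pi*t)/pi**2 - cos(pi*t)/pi; evaluating from 0 to 4: ∫_{0}^{4} (2*t + 1) sin(pi*t) dt = (-9/pi) - (-1/pi) = -8/pi.
Summing the pieces and multiplying by (1/4) gives b_4 = -4/pi.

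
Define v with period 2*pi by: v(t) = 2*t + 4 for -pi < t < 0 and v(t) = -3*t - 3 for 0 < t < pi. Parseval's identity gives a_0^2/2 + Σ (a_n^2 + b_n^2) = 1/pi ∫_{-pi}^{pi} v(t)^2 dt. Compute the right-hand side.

1/pi ∫_{-pi}^{pi} v(t)^2 dt = 1/pi · (pi*(3*pi + 75 + 13*pi**2)/3) = pi + 25 + 13*pi**2/3.

pi + 25 + 13*pi**2/3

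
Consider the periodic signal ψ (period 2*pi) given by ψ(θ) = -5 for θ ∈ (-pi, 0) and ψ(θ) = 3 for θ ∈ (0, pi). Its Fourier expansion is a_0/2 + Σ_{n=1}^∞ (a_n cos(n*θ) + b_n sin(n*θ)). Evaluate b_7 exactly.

b_7 = 1/pi ∫_{-pi}^{pi} ψ(θ) sin(7*θ) dθ.
Split the integral at the breakpoints.
Directly, an antiderivative of (-5) sin(7*θ) is 5*cos(7*θ)/7; evaluating from -pi to 0: ∫_{-pi}^{0} (-5) sin(7*θ) dθ = (5/7) - (-5/7) = 10/7.
Directly, an antiderivative of (3) sin(7*θ) is -3*cos(7*θ)/7; evaluating from 0 to pi: ∫_{0}^{pi} (3) sin(7*θ) dθ = (3/7) - (-3/7) = 6/7.
Summing the pieces and multiplying by (1/pi) gives b_7 = 16/(7*pi).

16/(7*pi)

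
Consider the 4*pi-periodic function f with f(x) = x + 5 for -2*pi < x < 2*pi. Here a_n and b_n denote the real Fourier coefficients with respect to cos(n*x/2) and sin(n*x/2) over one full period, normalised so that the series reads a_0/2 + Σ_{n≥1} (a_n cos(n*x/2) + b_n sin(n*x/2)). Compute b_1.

4

b_1 = (1/(2*pi)) ∫_{-2*pi}^{2*pi} f(x) sin(x/2) dx.
Integrating by parts (boundary term plus one more integral), an antiderivative of (x + 5) sin(x/2) is -2*x*cos(x/2) + 4*sin(x/2) - 10*cos(x/2); evaluating from -2*pi to 2*pi: ∫_{-2*pi}^{2*pi} (x + 5) sin(x/2) dx = (10 + 4*pi) - (10 - 4*pi) = 8*pi.
Hence b_1 = (1/(2*pi))·(8*pi) = 4.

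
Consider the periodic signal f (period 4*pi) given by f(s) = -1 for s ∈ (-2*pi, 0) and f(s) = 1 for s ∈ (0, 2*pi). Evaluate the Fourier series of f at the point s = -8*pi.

s = -8*pi differs from s = 0 by -2 full period(s), and the series is 4*pi-periodic.
At s = 0 the one-sided limits are f(0^-) = -1 and f(0^+) = 1.
By Dirichlet's theorem the series converges to their average, [(-1) + (1)]/2 = 0.

0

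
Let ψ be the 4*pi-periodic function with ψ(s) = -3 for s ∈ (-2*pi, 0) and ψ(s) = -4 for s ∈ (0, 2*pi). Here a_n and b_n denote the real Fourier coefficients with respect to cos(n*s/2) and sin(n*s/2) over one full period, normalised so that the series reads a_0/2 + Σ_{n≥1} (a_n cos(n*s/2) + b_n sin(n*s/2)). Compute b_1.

-2/pi

b_1 = (1/(2*pi)) ∫_{-2*pi}^{2*pi} ψ(s) sin(s/2) ds.
Split the integral at the breakpoints.
Directly, an antiderivative of (-3) sin(s/2) is 6*cos(s/2); evaluating from -2*pi to 0: ∫_{-2*pi}^{0} (-3) sin(s/2) ds = (6) - (-6) = 12.
Directly, an antiderivative of (-4) sin(s/2) is 8*cos(s/2); evaluating from 0 to 2*pi: ∫_{0}^{2*pi} (-4) sin(s/2) ds = (-8) - (8) = -16.
Summing the pieces and multiplying by (1/(2*pi)) gives b_1 = -2/pi.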